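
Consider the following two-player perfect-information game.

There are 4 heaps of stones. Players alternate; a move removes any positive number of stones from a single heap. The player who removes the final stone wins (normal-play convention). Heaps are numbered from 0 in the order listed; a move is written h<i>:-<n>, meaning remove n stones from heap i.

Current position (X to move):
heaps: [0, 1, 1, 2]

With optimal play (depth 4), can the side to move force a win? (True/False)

X winning at [(0,1,1,2)]: True

p1 X@[(0,1,1,2)]: h1:-1[(0,0,1,2)]-1 h2:-1[(0,1,0,2)]-1 h3:-1[(0,1,1,1)]-1 h3:-2[(0,1,1,0)]+1*
p2 O@[(0,1,1,0)]: h1:-1[(0,0,1,0)]-1* h2:-1[(0,1,0,0)]-1
p3 X@[(0,0,1,0)]: h2:-1[(0,0,0,0)]+1*
p4 O@[(0,0,0,0)] terminal -1; root [(0,1,1,2)] d4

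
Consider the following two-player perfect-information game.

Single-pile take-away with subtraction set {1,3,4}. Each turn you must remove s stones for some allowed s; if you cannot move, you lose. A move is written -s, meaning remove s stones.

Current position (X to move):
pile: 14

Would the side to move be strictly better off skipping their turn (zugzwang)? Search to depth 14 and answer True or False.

ply 1, X at 14 | -1=-1→13*; -3=-1→11; -4=-1→10
ply 2, O at 13 | -1=-1→12; -3=-1→10; -4=+1→9*
ply 3, X at 9 | -1=-1→8*; -3=-1→6; -4=-1→5
ply 4, O at 8 | -1=+1→7*; -3=-1→5; -4=-1→4
ply 5, X at 7 | -1=-1→6*; -3=-1→4; -4=-1→3
ply 6, O at 6 | -1=-1→5; -3=-1→3; -4=+1→2*
ply 7, X at 2 | -1=-1→1*
ply 8, O at 1 | -1=+1→0*
ply 9: 0 is terminal -1 (X); from 14 depth 14
pass branch (O moves first from the same position):
  | ply 1, O at 14 | -1=-1→13*; -3=-1→11; -4=-1→10
  | ply 2, X at 13 | -1=-1→12; -3=-1→10; -4=+1→9*
  | ply 3, O at 9 | -1=-1→8*; -3=-1→6; -4=-1→5
  | ply 4, X at 8 | -1=+1→7*; -3=-1→5; -4=-1→4
  | ply 5, O at 7 | -1=-1→6*; -3=-1→4; -4=-1→3
  | ply 6, X at 6 | -1=-1→5; -3=-1→3; -4=+1→2*
  | ply 7, O at 2 | -1=-1→1*
  | ply 8, X at 1 | -1=+1→0*
  | ply 9: 0 is terminal -1 (O); from 14 depth 14
X moving scores -1; X passing scores +1

zugzwang(14, X) = True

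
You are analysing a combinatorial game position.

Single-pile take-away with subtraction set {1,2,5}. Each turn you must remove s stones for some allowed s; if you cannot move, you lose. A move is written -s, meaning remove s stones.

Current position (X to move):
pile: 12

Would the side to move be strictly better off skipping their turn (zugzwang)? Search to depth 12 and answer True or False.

ply 1, X at 12 | -1=-1→11*; -2=-1→10; -5=-1→7
ply 2, O at 11 | -1=-1→10; -2=+1→9*; -5=+1→6
ply 3, X at 9 | -1=-1→8*; -2=-1→7; -5=-1→4
ply 4, O at 8 | -1=-1→7; -2=+1→6*; -5=+1→3
ply 5, X at 6 | -1=-1→5*; -2=-1→4; -5=-1→1
ply 6, O at 5 | -1=-1→4; -2=+1→3*; -5=+1→0
ply 7, X at 3 | -1=-1→2*; -2=-1→1
ply 8, O at 2 | -1=-1→1; -2=+1→0*
ply 9: 0 is terminal -1 (X); from 12 depth 12
suppose X passes — search the same position with O to move:
pass> ply 1, O at 12 | -1=-1→11*; -2=-1→10; -5=-1→7
pass> ply 2, X at 11 | -1=-1→10; -2=+1→9*; -5=+1→6
pass> ply 3, O at 9 | -1=-1→8*; -2=-1→7; -5=-1→4
pass> ply 4, X at 8 | -1=-1→7; -2=+1→6*; -5=+1→3
pass> ply 5, O at 6 | -1=-1→5*; -2=-1→4; -5=-1→1
pass> ply 6, X at 5 | -1=-1→4; -2=+1→3*; -5=+1→0
pass> ply 7, O at 3 | -1=-1→2*; -2=-1→1
pass> ply 8, X at 2 | -1=-1→1; -2=+1→0*
pass> ply 9: 0 is terminal -1 (O); from 12 depth 12
for X: play -1, pass +1

zugzwang(12, X) = True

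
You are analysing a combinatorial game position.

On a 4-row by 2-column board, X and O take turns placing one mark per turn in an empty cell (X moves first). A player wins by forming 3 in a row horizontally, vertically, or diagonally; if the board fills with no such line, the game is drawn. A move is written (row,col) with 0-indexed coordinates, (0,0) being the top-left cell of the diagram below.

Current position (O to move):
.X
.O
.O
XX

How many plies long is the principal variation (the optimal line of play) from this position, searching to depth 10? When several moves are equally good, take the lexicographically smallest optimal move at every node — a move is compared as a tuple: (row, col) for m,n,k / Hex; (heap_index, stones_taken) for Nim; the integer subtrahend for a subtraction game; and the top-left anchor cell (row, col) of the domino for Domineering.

ply 1, O at .X/.O/.O/XX | (0,0)=+0→OX/.O/.O/XX*; (1,0)=+0→.X/OO/.O/XX; (2,0)=+0→.X/.O/OO/XX
ply 2, X at OX/.O/.O/XX | (1,0)=+0→OX/XO/.O/XX*; (2,0)=+0→OX/.O/XO/XX
ply 3, O at OX/XO/.O/XX | (2,0)=+0→OX/XO/OO/XX*
ply 4: OX/XO/OO/XX is terminal +0 (X); from .X/.O/.O/XX depth 10

PV length from [.X/.O/.O/XX]: 3 plies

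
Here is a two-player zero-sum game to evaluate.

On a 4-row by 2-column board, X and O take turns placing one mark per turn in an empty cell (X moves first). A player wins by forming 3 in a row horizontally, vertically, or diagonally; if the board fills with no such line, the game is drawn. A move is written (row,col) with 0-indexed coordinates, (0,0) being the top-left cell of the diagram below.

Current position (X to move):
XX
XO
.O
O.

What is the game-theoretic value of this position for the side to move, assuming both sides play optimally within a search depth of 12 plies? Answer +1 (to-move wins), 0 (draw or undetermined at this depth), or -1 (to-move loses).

p1 X@[XX/XO/.O/O.]: (2,0)[XX/XO/XO/O.]+1* (3,1)[XX/XO/.O/OX]+0
p2 O@[XX/XO/XO/O.] terminal -1; root [XX/XO/.O/O.] d12

value(XX/XO/.O/O., X) = +1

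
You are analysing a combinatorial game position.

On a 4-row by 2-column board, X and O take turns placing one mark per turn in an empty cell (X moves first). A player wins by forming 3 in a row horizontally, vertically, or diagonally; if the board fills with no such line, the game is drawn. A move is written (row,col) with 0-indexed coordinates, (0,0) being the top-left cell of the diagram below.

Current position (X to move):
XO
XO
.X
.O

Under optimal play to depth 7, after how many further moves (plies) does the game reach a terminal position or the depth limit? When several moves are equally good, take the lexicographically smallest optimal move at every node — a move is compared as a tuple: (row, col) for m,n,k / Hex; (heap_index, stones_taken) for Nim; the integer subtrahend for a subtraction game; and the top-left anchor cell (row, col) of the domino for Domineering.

p1 X@[XO/XO/.X/.O]: (2,0)[XO/XO/XX/.O]+1* (3,0)[XO/XO/.X/XO]+0
p2 O@[XO/XO/XX/.O] terminal -1; root [XO/XO/.X/.O] d7

PV length from [XO/XO/.X/.O]: 1 ply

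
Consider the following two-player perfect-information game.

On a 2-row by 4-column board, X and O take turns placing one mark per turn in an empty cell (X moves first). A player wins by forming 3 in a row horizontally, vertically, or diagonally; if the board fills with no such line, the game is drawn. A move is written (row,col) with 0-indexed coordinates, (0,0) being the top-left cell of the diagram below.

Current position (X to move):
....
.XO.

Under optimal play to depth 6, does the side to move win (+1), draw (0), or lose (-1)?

[..../.XO.] X move#1: (0,0):+0/X.../.XO.*, (0,1):+0/.X../.XO., (0,2):+0/..X./.XO., (0,3):+0/...X/.XO., (1,0):+0/..../XXO., (1,3):+0/..../.XOX
[X.../.XO.] O move#2: (0,1):+0/XO../.XO.*, (0,2):+0/X.O./.XO., (0,3):+0/X..O/.XO., (1,0):+0/X.../OXO., (1,3):+0/X.../.XOO
[XO../.XO.] X move#3: (0,2):+0/XOX./.XO.*, (0,3):+0/XO.X/.XO., (1,0):+0/XO../XXO., (1,3):+0/XO../.XOX
[XOX./.XO.] O move#4: (0,3):+0/XOXO/.XO.*, (1,0):+0/XOX./OXO., (1,3):+0/XOX./.XOO
[XOXO/.XO.] X move#5: (1,0):+0/XOXO/XXO.*, (1,3):+0/XOXO/.XOX
[XOXO/XXO.] O move#6: (1,3):+0/XOXO/XXOO*
[XOXO/XXOO] end (terminal +0, X#7); searched ..../.XO. to 6

value(..../.XO., X) = 0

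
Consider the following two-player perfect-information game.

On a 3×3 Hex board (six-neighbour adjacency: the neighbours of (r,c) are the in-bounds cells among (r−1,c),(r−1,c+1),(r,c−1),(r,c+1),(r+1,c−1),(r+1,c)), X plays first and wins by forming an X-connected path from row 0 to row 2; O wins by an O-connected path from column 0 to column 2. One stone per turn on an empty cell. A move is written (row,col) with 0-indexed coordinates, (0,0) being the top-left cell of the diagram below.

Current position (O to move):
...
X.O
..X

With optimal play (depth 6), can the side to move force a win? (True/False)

O winning at [.../X.O/..X]: True

ply 1, O at .../X.O/..X | (0,0)=-1→O../X.O/..X; (0,1)=-1→.O./X.O/..X; (0,2)=-1→..O/X.O/..X; (1,1)=-1→.../XOO/..X; (2,0)=+1→.../X.O/O.X*; (2,1)=-1→.../X.O/.OX
ply 2, X at .../X.O/O.X | (0,0)=-1→X../X.O/O.X*; (0,1)=-1→.X./X.O/O.X; (0,2)=-1→..X/X.O/O.X; (1,1)=-1→.../XXO/O.X; (2,1)=-1→.../X.O/OXX
ply 3, O at X../X.O/O.X | (0,1)=+1→XO./X.O/O.X*; (0,2)=+1→X.O/X.O/O.X; (1,1)=+1→X../XOO/O.X; (2,1)=+1→X../X.O/OOX
ply 4, X at XO./X.O/O.X | (0,2)=-1→XOX/X.O/O.X*; (1,1)=-1→XO./XXO/O.X; (2,1)=-1→XO./X.O/OXX
ply 5, O at XOX/X.O/O.X | (1,1)=+1→XOX/XOO/O.X*; (2,1)=+1→XOX/X.O/OOX
ply 6: XOX/XOO/O.X is terminal -1 (X); from .../X.O/..X depth 6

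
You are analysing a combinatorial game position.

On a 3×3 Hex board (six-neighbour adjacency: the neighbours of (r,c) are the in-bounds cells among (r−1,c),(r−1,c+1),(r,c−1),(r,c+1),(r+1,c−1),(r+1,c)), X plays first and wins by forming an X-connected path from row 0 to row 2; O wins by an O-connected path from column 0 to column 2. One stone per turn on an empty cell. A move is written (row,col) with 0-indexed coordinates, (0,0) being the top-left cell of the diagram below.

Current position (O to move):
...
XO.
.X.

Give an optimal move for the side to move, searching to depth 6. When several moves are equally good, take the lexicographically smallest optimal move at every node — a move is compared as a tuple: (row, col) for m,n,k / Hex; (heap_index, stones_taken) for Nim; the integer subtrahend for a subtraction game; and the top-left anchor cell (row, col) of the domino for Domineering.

O's best at [.../XO./.X.]: (0,0)

[.../XO./.X.] O move#1: (0,0):+1/O../XO./.X.*, (0,1):+1/.O./XO./.X., (0,2):-1/..O/XO./.X., (1,2):-1/.../XOO/.X., (2,0):+1/.../XO./OX., (2,2):-1/.../XO./.XO
[O../XO./.X.] X move#2: (0,1):-1/OX./XO./.X.*, (0,2):-1/O.X/XO./.X., (1,2):-1/O../XOX/.X., (2,0):-1/O../XO./XX., (2,2):-1/O../XO./.XX
[OX./XO./.X.] O move#3: (0,2):-1/OXO/XO./.X., (1,2):-1/OX./XOO/.X., (2,0):+1/OX./XO./OX.*, (2,2):-1/OX./XO./.XO
[OX./XO./OX.] X move#4: (0,2):-1/OXX/XO./OX.*, (1,2):-1/OX./XOX/OX., (2,2):-1/OX./XO./OXX
[OXX/XO./OX.] O move#5: (1,2):+1/OXX/XOO/OX.*, (2,2):-1/OXX/XO./OXO
[OXX/XOO/OX.] end (terminal -1, X#6); searched .../XO./.X. to 6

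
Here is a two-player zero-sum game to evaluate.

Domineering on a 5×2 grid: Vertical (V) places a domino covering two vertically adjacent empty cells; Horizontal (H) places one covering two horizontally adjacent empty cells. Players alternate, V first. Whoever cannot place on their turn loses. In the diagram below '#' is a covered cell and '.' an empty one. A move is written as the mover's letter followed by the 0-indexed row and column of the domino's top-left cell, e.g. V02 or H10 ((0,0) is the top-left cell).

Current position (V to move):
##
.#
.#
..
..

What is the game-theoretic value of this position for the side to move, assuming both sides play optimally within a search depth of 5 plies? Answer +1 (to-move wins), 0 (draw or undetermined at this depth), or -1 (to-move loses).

value(##/.#/.#/../.., V) = +1

[##/.#/.#/../..] V move#1: V10:-1/##/##/##/../.., V20:-1/##/.#/##/#./.., V30:+1/##/.#/.#/#./#.*, V31:+1/##/.#/.#/.#/.#
[##/.#/.#/#./#.] end (terminal -1, H#2); searched ##/.#/.#/../.. to 5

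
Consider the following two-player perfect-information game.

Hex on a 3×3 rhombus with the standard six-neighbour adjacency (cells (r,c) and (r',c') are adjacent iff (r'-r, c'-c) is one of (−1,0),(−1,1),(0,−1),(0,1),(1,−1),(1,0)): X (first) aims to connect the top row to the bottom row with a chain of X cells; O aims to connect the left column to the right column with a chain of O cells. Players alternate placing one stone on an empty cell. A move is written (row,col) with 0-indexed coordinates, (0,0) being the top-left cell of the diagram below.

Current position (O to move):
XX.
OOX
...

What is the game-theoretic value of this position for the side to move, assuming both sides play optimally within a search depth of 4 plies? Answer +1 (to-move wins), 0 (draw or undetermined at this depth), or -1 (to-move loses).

ply 1, O at XX./OOX/... | (0,2)=+1→XXO/OOX/...*; (2,0)=-1→XX./OOX/O..; (2,1)=+1→XX./OOX/.O.; (2,2)=+1→XX./OOX/..O
ply 2: XXO/OOX/... is terminal -1 (X); from XX./OOX/... depth 4

value(XX./OOX/..., O) = +1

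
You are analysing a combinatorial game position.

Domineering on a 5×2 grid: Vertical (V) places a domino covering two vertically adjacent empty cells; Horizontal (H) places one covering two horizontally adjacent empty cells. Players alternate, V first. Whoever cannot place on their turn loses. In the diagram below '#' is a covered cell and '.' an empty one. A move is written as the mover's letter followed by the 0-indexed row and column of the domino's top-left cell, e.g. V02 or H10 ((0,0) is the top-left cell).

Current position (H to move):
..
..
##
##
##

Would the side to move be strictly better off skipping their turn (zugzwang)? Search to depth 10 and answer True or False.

zugzwang(../../##/##/##, H) = False

[../../##/##/##] H move#1: H00:+1/##/../##/##/##*, H10:+1/../##/##/##/##
[##/../##/##/##] end (terminal -1, V#2); searched ../../##/##/## to 10
suppose H passes — search the same position with V to move:
pass> [../../##/##/##] V move#1: V00:+1/#./#./##/##/##*, V01:+1/.#/.#/##/##/##
pass> [#./#./##/##/##] end (terminal -1, H#2); searched ../../##/##/## to 10
for H: play +1, pass -1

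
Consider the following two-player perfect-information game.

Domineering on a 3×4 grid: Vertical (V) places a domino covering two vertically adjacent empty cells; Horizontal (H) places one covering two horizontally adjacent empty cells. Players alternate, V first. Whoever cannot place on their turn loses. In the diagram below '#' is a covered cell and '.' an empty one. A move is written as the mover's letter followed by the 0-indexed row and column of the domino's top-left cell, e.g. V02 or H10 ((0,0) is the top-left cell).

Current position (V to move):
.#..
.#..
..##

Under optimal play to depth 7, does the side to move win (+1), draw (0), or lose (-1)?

value(.#../.#../..##, V) = +1

ply 1, V at .#../.#../..## | V00=-1→##../##../..##; V02=+1→.##./.##./..##*; V03=+1→.#.#/.#.#/..##; V10=-1→.#../##../#.##
ply 2, H at .##./.##./..## | H20=-1→.##./.##./####*
ply 3, V at .##./.##./#### | V00=+1→###./###./####*; V03=+1→.###/.###/####
ply 4: ###./###./#### is terminal -1 (H); from .#../.#../..## depth 7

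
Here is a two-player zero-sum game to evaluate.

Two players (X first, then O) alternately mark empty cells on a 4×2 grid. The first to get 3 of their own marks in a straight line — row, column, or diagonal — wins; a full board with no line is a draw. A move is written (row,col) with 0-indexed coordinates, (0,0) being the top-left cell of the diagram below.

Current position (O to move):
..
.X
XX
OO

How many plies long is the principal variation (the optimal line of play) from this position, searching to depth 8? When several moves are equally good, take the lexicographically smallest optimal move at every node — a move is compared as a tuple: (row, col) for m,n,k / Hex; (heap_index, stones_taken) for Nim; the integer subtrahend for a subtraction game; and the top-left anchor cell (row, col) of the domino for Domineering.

[../.X/XX/OO] O move#1: (0,0):-1/O./.X/XX/OO, (0,1):+0/.O/.X/XX/OO*, (1,0):-1/../OX/XX/OO
[.O/.X/XX/OO] X move#2: (0,0):+0/XO/.X/XX/OO*, (1,0):+0/.O/XX/XX/OO
[XO/.X/XX/OO] O move#3: (1,0):+0/XO/OX/XX/OO*
[XO/OX/XX/OO] end (terminal +0, X#4); searched ../.X/XX/OO to 8

PV length from [../.X/XX/OO]: 3 plies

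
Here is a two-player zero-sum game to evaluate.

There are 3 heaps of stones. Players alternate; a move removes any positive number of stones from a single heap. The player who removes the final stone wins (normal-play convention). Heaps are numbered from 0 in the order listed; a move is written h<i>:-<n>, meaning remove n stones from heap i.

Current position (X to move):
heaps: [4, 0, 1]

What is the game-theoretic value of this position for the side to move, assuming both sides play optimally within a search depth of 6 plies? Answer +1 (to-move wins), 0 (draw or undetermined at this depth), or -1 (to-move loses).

value((4,0,1), X) = +1

ply 1, X at (4,0,1) | h0:-1=-1→(3,0,1); h0:-2=-1→(2,0,1); h0:-3=+1→(1,0,1)*; h0:-4=-1→(0,0,1); h2:-1=-1→(4,0,0)
ply 2, O at (1,0,1) | h0:-1=-1→(0,0,1)*; h2:-1=-1→(1,0,0)
ply 3, X at (0,0,1) | h2:-1=+1→(0,0,0)*
ply 4: (0,0,0) is terminal -1 (O); from (4,0,1) depth 6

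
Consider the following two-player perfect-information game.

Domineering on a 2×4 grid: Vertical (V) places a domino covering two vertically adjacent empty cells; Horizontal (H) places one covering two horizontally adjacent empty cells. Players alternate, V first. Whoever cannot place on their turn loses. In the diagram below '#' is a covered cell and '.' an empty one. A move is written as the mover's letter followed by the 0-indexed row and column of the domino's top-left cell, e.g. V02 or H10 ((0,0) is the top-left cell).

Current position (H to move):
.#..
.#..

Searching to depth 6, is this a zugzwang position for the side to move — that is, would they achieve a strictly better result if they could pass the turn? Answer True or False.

[.#../.#..] H move#1: H02:+1/.###/.#..*, H12:+1/.#../.###
[.###/.#..] V move#2: V00:-1/####/##..*
[####/##..] H move#3: H12:+1/####/####*
[####/####] end (terminal -1, V#4); searched .#../.#.. to 6
if H skipped the turn, V would face:
~ [.#../.#..] V move#1: V00:-1/##../##.., V02:+1/.##./.##.*, V03:+1/.#.#/.#.#
~ [.##./.##.] end (terminal -1, H#2); searched .#../.#.. to 6
compare (H): move=+1 vs pass=-1

zugzwang(.#../.#.., H) = False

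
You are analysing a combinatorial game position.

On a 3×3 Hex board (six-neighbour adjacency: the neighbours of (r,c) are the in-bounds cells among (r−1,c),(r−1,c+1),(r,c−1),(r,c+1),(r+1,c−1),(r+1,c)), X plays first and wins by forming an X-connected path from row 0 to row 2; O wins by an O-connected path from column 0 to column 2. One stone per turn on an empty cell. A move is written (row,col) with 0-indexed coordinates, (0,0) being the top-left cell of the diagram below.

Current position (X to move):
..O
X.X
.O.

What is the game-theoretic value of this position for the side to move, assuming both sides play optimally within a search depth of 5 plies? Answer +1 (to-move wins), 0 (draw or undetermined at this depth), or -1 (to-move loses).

ply 1, X at ..O/X.X/.O. | (0,0)=-1→X.O/X.X/.O.; (0,1)=-1→.XO/X.X/.O.; (1,1)=+1→..O/XXX/.O.*; (2,0)=+1→..O/X.X/XO.; (2,2)=+1→..O/X.X/.OX
ply 2, O at ..O/XXX/.O. | (0,0)=-1→O.O/XXX/.O.*; (0,1)=-1→.OO/XXX/.O.; (2,0)=-1→..O/XXX/OO.; (2,2)=-1→..O/XXX/.OO
ply 3, X at O.O/XXX/.O. | (0,1)=+1→OXO/XXX/.O.*; (2,0)=-1→O.O/XXX/XO.; (2,2)=-1→O.O/XXX/.OX
ply 4, O at OXO/XXX/.O. | (2,0)=-1→OXO/XXX/OO.*; (2,2)=-1→OXO/XXX/.OO
ply 5, X at OXO/XXX/OO. | (2,2)=+1→OXO/XXX/OOX*
ply 6: OXO/XXX/OOX is terminal -1 (O); from ..O/X.X/.O. depth 5

value(..O/X.X/.O., X) = +1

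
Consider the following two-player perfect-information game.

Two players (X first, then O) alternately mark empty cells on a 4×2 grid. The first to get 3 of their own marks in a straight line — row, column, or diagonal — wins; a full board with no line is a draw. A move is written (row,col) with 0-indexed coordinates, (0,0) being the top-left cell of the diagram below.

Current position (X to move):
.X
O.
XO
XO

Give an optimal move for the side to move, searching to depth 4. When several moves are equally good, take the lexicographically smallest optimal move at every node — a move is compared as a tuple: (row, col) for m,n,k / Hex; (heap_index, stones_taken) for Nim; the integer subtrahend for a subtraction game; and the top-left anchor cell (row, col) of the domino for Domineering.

ply 1, X at .X/O./XO/XO | (0,0)=-1→XX/O./XO/XO; (1,1)=+0→.X/OX/XO/XO*
ply 2, O at .X/OX/XO/XO | (0,0)=+0→OX/OX/XO/XO*
ply 3: OX/OX/XO/XO is terminal +0 (X); from .X/O./XO/XO depth 4

X's best at [.X/O./XO/XO]: (1,1)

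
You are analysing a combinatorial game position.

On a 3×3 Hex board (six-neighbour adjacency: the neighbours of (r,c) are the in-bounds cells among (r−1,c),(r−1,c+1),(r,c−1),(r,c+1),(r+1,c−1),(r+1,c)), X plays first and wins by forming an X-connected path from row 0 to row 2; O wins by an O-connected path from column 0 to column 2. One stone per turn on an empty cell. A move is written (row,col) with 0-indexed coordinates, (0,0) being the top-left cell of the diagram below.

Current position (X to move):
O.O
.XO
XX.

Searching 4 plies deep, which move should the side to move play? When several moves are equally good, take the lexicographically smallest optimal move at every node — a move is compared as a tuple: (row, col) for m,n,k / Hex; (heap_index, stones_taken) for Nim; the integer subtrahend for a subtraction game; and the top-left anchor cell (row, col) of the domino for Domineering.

ply 1, X at O.O/.XO/XX. | (0,1)=+1→OXO/.XO/XX.*; (1,0)=-1→O.O/XXO/XX.; (2,2)=-1→O.O/.XO/XXX
ply 2: OXO/.XO/XX. is terminal -1 (O); from O.O/.XO/XX. depth 4

X's best at [O.O/.XO/XX.]: (0,1)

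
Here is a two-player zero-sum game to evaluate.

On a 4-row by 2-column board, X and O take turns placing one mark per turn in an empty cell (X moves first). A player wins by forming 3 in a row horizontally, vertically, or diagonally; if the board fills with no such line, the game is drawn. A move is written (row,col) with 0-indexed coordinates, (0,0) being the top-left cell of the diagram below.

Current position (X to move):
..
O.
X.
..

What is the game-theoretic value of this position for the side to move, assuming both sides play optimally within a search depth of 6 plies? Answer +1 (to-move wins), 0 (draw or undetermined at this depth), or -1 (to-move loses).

p1 X@[../O./X./..]: (0,0)[X./O./X./..]+0* (0,1)[.X/O./X./..]+0 (1,1)[../OX/X./..]+0 (2,1)[../O./XX/..]+0 (3,0)[../O./X./X.]+0 (3,1)[../O./X./.X]+0
p2 O@[X./O./X./..]: (0,1)[XO/O./X./..]+0* (1,1)[X./OO/X./..]+0 (2,1)[X./O./XO/..]+0 (3,0)[X./O./X./O.]+0 (3,1)[X./O./X./.O]+0
p3 X@[XO/O./X./..]: (1,1)[XO/OX/X./..]+0* (2,1)[XO/O./XX/..]+0 (3,0)[XO/O./X./X.]+0 (3,1)[XO/O./X./.X]+0
p4 O@[XO/OX/X./..]: (2,1)[XO/OX/XO/..]+0* (3,0)[XO/OX/X./O.]+0 (3,1)[XO/OX/X./.O]+0
p5 X@[XO/OX/XO/..]: (3,0)[XO/OX/XO/X.]+0* (3,1)[XO/OX/XO/.X]+0
p6 O@[XO/OX/XO/X.]: (3,1)[XO/OX/XO/XO]+0*
p7 X@[XO/OX/XO/XO] terminal +0; root [../O./X./..] d6

value(../O./X./.., X) = 0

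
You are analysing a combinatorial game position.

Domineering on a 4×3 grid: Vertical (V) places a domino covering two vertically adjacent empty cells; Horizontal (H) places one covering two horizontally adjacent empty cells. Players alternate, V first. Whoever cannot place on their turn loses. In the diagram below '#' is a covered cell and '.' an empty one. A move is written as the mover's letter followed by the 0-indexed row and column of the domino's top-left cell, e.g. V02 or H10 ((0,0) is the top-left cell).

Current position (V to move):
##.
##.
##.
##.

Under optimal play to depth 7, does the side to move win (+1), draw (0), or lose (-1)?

value(##./##./##./##., V) = +1

p1 V@[##./##./##./##.]: V02[###/###/##./##.]+1* V12[##./###/###/##.]+1 V22[##./##./###/###]+1
p2 H@[###/###/##./##.] terminal -1; root [##./##./##./##.] d7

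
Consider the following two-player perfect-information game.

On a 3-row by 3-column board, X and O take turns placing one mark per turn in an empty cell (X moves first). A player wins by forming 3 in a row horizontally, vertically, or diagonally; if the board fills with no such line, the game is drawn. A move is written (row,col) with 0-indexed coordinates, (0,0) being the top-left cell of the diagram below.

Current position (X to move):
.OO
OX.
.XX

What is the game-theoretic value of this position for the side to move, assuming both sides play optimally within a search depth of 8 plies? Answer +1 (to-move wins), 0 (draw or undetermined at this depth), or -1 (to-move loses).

value(.OO/OX./.XX, X) = +1

ply 1, X at .OO/OX./.XX | (0,0)=+1→XOO/OX./.XX*; (1,2)=-1→.OO/OXX/.XX; (2,0)=+1→.OO/OX./XXX
ply 2: XOO/OX./.XX is terminal -1 (O); from .OO/OX./.XX depth 8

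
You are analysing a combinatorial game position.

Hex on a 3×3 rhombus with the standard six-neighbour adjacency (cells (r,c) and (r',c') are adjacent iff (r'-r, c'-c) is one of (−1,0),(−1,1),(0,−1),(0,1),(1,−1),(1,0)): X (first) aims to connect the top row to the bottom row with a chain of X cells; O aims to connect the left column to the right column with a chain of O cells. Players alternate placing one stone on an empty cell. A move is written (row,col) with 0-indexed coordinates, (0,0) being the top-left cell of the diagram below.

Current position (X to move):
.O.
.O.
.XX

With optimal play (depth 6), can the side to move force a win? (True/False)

[.O./.O./.XX] X move#1: (0,0):-1/XO./.O./.XX*, (0,2):-1/.OX/.O./.XX, (1,0):-1/.O./XO./.XX, (1,2):-1/.O./.OX/.XX, (2,0):-1/.O./.O./XXX
[XO./.O./.XX] O move#2: (0,2):+1/XOO/.O./.XX*, (1,0):+1/XO./OO./.XX, (1,2):+1/XO./.OO/.XX, (2,0):+1/XO./.O./OXX
[XOO/.O./.XX] X move#3: (1,0):-1/XOO/XO./.XX*, (1,2):-1/XOO/.OX/.XX, (2,0):-1/XOO/.O./XXX
[XOO/XO./.XX] O move#4: (1,2):-1/XOO/XOO/.XX, (2,0):+1/XOO/XO./OXX*
[XOO/XO./OXX] end (terminal -1, X#5); searched .O./.O./.XX to 6

X winning at [.O./.O./.XX]: False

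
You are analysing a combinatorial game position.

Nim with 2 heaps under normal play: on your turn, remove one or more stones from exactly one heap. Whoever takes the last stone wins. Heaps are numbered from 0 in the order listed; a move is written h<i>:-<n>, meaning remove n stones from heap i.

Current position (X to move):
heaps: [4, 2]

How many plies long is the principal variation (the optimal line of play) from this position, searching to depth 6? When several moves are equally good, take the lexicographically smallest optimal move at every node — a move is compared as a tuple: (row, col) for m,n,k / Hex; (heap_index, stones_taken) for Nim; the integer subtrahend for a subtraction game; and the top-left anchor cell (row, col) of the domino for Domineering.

PV length from [(4,2)]: 5 plies

ply 1, X at (4,2) | h0:-1=-1→(3,2); h0:-2=+1→(2,2)*; h0:-3=-1→(1,2); h0:-4=-1→(0,2); h1:-1=-1→(4,1); h1:-2=-1→(4,0)
ply 2, O at (2,2) | h0:-1=-1→(1,2)*; h0:-2=-1→(0,2); h1:-1=-1→(2,1); h1:-2=-1→(2,0)
ply 3, X at (1,2) | h0:-1=-1→(0,2); h1:-1=+1→(1,1)*; h1:-2=-1→(1,0)
ply 4, O at (1,1) | h0:-1=-1→(0,1)*; h1:-1=-1→(1,0)
ply 5, X at (0,1) | h1:-1=+1→(0,0)*
ply 6: (0,0) is terminal -1 (O); from (4,2) depth 6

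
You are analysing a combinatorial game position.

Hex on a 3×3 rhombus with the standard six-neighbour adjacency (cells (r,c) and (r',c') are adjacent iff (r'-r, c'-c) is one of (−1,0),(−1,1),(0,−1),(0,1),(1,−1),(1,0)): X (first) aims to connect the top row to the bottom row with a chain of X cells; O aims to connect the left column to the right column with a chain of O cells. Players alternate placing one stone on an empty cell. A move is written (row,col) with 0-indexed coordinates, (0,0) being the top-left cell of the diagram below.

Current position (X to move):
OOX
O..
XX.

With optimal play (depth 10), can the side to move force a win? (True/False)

p1 X@[OOX/O../XX.]: (1,1)[OOX/OX./XX.]+1* (1,2)[OOX/O.X/XX.]+1 (2,2)[OOX/O../XXX]+1
p2 O@[OOX/OX./XX.] terminal -1; root [OOX/O../XX.] d10

X winning at [OOX/O../XX.]: True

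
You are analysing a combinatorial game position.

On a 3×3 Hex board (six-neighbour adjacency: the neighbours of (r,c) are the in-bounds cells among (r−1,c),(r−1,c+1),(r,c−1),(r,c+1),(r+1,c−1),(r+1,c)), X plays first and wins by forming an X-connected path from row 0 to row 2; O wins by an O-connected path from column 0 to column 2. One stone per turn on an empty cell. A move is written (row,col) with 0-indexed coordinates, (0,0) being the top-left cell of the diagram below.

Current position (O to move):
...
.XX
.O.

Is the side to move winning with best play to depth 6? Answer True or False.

O winning at [.../.XX/.O.]: False

ply 1, O at .../.XX/.O. | (0,0)=-1→O../.XX/.O.*; (0,1)=-1→.O./.XX/.O.; (0,2)=-1→..O/.XX/.O.; (1,0)=-1→.../OXX/.O.; (2,0)=-1→.../.XX/OO.; (2,2)=-1→.../.XX/.OO
ply 2, X at O../.XX/.O. | (0,1)=+1→OX./.XX/.O.*; (0,2)=+1→O.X/.XX/.O.; (1,0)=+1→O../XXX/.O.; (2,0)=+1→O../.XX/XO.; (2,2)=+1→O../.XX/.OX
ply 3, O at OX./.XX/.O. | (0,2)=-1→OXO/.XX/.O.*; (1,0)=-1→OX./OXX/.O.; (2,0)=-1→OX./.XX/OO.; (2,2)=-1→OX./.XX/.OO
ply 4, X at OXO/.XX/.O. | (1,0)=+1→OXO/XXX/.O.*; (2,0)=+1→OXO/.XX/XO.; (2,2)=+1→OXO/.XX/.OX
ply 5, O at OXO/XXX/.O. | (2,0)=-1→OXO/XXX/OO.*; (2,2)=-1→OXO/XXX/.OO
ply 6, X at OXO/XXX/OO. | (2,2)=+1→OXO/XXX/OOX*
ply 7: OXO/XXX/OOX is terminal -1 (O); from .../.XX/.O. depth 6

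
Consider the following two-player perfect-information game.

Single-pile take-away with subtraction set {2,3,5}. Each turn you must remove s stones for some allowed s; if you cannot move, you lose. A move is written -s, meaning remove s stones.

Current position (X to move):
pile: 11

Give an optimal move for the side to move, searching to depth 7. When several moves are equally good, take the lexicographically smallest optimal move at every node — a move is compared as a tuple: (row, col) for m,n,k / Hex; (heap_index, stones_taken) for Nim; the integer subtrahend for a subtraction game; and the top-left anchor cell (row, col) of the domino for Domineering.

p1 X@[11]: -2[9]-1 -3[8]+1* -5[6]-1
p2 O@[8]: -2[6]-1* -3[5]-1 -5[3]-1
p3 X@[6]: -2[4]-1 -3[3]-1 -5[1]+1*
p4 O@[1] terminal -1; root [11] d7

X's best at [11]: -3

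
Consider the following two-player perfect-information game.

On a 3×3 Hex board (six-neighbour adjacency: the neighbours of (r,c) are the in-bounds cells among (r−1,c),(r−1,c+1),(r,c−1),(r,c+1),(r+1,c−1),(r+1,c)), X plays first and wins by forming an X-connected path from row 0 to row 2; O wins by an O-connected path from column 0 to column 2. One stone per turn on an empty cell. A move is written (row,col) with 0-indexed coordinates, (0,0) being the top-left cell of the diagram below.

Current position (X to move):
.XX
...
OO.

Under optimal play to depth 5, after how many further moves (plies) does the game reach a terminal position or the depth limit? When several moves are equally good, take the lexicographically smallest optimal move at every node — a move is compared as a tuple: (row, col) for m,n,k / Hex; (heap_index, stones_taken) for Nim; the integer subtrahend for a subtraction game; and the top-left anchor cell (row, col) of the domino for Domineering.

PV length from [.XX/.../OO.]: 4 plies

[.XX/.../OO.] X move#1: (0,0):-1/XXX/.../OO.*, (1,0):-1/.XX/X../OO., (1,1):-1/.XX/.X./OO., (1,2):-1/.XX/..X/OO., (2,2):-1/.XX/.../OOX
[XXX/.../OO.] O move#2: (1,0):+1/XXX/O../OO.*, (1,1):+1/XXX/.O./OO., (1,2):+1/XXX/..O/OO., (2,2):+1/XXX/.../OOO
[XXX/O../OO.] X move#3: (1,1):-1/XXX/OX./OO.*, (1,2):-1/XXX/O.X/OO., (2,2):-1/XXX/O../OOX
[XXX/OX./OO.] O move#4: (1,2):+1/XXX/OXO/OO.*, (2,2):+1/XXX/OX./OOO
[XXX/OXO/OO.] end (terminal -1, X#5); searched .XX/.../OO. to 5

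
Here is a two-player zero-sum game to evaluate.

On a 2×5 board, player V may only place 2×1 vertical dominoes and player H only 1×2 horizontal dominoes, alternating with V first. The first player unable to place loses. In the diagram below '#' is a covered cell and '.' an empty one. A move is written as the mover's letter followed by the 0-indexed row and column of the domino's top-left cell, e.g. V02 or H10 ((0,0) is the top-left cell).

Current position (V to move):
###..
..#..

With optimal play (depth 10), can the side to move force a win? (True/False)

V winning at [###../..#..]: True

ply 1, V at ###../..#.. | V03=+1→####./..##.*; V04=+1→###.#/..#.#
ply 2, H at ####./..##. | H10=-1→####./####.*
ply 3, V at ####./####. | V04=+1→#####/#####*
ply 4: #####/##### is terminal -1 (H); from ###../..#.. depth 10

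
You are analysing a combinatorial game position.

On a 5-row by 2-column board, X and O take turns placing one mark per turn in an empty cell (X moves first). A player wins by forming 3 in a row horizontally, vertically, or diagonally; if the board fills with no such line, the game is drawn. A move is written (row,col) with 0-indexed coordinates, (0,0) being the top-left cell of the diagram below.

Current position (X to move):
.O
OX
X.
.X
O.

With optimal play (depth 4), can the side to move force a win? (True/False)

X winning at [.O/OX/X./.X/O.]: True

ply 1, X at .O/OX/X./.X/O. | (0,0)=+0→XO/OX/X./.X/O.; (2,1)=+1→.O/OX/XX/.X/O.*; (3,0)=+0→.O/OX/X./XX/O.; (4,1)=+0→.O/OX/X./.X/OX
ply 2: .O/OX/XX/.X/O. is terminal -1 (O); from .O/OX/X./.X/O. depth 4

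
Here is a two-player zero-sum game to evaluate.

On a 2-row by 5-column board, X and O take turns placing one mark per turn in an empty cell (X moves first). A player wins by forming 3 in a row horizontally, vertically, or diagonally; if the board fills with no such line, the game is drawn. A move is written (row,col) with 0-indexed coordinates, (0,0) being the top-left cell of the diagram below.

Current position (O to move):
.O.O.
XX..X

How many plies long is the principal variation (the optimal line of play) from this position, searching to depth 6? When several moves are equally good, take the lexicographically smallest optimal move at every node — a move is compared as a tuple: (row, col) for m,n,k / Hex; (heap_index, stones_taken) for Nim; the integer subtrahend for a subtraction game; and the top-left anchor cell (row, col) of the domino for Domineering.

PV length from [.O.O./XX..X]: 1 ply

p1 O@[.O.O./XX..X]: (0,0)[OO.O./XX..X]-1 (0,2)[.OOO./XX..X]+1* (0,4)[.O.OO/XX..X]-1 (1,2)[.O.O./XXO.X]+0 (1,3)[.O.O./XX.OX]-1
p2 X@[.OOO./XX..X] terminal -1; root [.O.O./XX..X] d6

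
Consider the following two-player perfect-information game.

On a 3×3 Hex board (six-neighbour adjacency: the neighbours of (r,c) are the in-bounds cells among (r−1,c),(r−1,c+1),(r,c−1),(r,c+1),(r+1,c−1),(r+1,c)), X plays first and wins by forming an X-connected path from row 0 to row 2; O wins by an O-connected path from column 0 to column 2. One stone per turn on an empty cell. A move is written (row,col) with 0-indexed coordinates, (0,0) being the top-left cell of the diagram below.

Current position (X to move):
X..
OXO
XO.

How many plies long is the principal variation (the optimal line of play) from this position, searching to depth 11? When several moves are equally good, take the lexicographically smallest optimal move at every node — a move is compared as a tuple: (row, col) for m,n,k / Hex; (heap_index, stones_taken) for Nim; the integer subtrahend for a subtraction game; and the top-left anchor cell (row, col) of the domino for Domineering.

PV length from [X../OXO/XO.]: 1 ply

ply 1, X at X../OXO/XO. | (0,1)=+1→XX./OXO/XO.*; (0,2)=+1→X.X/OXO/XO.; (2,2)=+1→X../OXO/XOX
ply 2: XX./OXO/XO. is terminal -1 (O); from X../OXO/XO. depth 11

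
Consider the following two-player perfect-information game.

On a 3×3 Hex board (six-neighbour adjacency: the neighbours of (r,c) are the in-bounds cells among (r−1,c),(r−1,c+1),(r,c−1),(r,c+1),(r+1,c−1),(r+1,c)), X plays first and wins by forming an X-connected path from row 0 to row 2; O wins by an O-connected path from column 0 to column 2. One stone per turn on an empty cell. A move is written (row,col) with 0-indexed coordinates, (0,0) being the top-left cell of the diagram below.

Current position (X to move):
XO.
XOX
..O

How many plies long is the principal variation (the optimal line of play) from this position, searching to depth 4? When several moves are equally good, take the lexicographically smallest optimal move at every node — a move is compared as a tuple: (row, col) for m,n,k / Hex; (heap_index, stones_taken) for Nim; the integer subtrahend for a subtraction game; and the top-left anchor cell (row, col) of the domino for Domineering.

p1 X@[XO./XOX/..O]: (0,2)[XOX/XOX/..O]+1* (2,0)[XO./XOX/X.O]+1 (2,1)[XO./XOX/.XO]+1
p2 O@[XOX/XOX/..O]: (2,0)[XOX/XOX/O.O]-1* (2,1)[XOX/XOX/.OO]-1
p3 X@[XOX/XOX/O.O]: (2,1)[XOX/XOX/OXO]+1*
p4 O@[XOX/XOX/OXO] terminal -1; root [XO./XOX/..O] d4

PV length from [XO./XOX/..O]: 3 plies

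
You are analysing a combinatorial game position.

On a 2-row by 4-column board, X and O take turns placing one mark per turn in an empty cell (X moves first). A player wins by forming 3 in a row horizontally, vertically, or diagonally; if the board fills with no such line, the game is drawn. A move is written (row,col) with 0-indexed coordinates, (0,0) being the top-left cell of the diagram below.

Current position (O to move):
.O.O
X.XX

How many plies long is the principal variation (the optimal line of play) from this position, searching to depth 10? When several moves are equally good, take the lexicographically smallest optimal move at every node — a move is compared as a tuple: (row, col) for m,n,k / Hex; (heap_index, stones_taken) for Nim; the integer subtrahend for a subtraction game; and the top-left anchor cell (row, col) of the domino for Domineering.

ply 1, O at .O.O/X.XX | (0,0)=-1→OO.O/X.XX; (0,2)=+1→.OOO/X.XX*; (1,1)=+0→.O.O/XOXX
ply 2: .OOO/X.XX is terminal -1 (X); from .O.O/X.XX depth 10

PV length from [.O.O/X.XX]: 1 ply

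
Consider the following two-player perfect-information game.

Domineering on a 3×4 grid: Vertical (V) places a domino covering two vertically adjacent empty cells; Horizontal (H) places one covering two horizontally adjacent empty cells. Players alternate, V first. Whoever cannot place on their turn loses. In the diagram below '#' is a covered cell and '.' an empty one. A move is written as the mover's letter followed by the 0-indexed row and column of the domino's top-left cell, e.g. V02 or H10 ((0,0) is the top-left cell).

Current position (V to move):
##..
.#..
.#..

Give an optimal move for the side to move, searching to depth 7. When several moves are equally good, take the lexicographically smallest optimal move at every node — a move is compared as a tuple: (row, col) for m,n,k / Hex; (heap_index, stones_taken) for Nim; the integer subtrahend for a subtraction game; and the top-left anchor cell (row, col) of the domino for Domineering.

p1 V@[##../.#../.#..]: V02[###./.##./.#..]+1* V03[##.#/.#.#/.#..]+1 V10[##../##../##..]-1 V12[##../.##./.##.]+1 V13[##../.#.#/.#.#]+1
p2 H@[###./.##./.#..]: H22[###./.##./.###]-1*
p3 V@[###./.##./.###]: V03[####/.###/.###]+1* V10[###./###./####]+1
p4 H@[####/.###/.###] terminal -1; root [##../.#../.#..] d7

V's best at [##../.#../.#..]: V02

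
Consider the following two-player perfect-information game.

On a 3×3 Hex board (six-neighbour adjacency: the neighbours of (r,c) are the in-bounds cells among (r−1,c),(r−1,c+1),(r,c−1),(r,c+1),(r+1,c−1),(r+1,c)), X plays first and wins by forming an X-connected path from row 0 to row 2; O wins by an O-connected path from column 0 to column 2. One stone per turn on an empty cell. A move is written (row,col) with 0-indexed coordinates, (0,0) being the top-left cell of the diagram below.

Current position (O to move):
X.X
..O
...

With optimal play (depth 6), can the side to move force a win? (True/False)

O winning at [X.X/..O/...]: True

p1 O@[X.X/..O/...]: (0,1)[XOX/..O/...]-1 (1,0)[X.X/O.O/...]-1 (1,1)[X.X/.OO/...]+1* (2,0)[X.X/..O/O..]+1 (2,1)[X.X/..O/.O.]-1 (2,2)[X.X/..O/..O]-1
p2 X@[X.X/.OO/...]: (0,1)[XXX/.OO/...]-1* (1,0)[X.X/XOO/...]-1 (2,0)[X.X/.OO/X..]-1 (2,1)[X.X/.OO/.X.]-1 (2,2)[X.X/.OO/..X]-1
p3 O@[XXX/.OO/...]: (1,0)[XXX/OOO/...]+1* (2,0)[XXX/.OO/O..]+1 (2,1)[XXX/.OO/.O.]+1 (2,2)[XXX/.OO/..O]+1
p4 X@[XXX/OOO/...] terminal -1; root [X.X/..O/...] d6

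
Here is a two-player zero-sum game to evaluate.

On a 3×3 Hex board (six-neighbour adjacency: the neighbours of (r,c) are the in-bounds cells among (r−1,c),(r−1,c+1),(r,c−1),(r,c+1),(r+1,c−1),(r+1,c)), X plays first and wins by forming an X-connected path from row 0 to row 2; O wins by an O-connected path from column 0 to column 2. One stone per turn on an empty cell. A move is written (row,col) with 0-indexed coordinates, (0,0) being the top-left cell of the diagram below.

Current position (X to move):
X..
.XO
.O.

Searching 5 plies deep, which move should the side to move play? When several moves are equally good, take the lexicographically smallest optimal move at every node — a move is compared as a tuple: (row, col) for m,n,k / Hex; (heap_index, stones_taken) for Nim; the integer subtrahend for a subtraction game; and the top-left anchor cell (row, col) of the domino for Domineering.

X's best at [X../.XO/.O.]: (2,0)

[X../.XO/.O.] X move#1: (0,1):-1/XX./.XO/.O., (0,2):-1/X.X/.XO/.O., (1,0):-1/X../XXO/.O., (2,0):+1/X../.XO/XO.*, (2,2):-1/X../.XO/.OX
[X../.XO/XO.] O move#2: (0,1):-1/XO./.XO/XO.*, (0,2):-1/X.O/.XO/XO., (1,0):-1/X../OXO/XO., (2,2):-1/X../.XO/XOO
[XO./.XO/XO.] X move#3: (0,2):+1/XOX/.XO/XO.*, (1,0):+1/XO./XXO/XO., (2,2):+1/XO./.XO/XOX
[XOX/.XO/XO.] end (terminal -1, O#4); searched X../.XO/.O. to 5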